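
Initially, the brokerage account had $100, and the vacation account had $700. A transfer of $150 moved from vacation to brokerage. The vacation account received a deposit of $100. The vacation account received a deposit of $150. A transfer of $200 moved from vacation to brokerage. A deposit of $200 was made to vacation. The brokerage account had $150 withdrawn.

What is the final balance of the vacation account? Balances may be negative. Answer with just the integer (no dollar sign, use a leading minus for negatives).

Answer: 800

Derivation:
Tracking account balances step by step:
Start: brokerage=100, vacation=700
Event 1 (transfer 150 vacation -> brokerage): vacation: 700 - 150 = 550, brokerage: 100 + 150 = 250. Balances: brokerage=250, vacation=550
Event 2 (deposit 100 to vacation): vacation: 550 + 100 = 650. Balances: brokerage=250, vacation=650
Event 3 (deposit 150 to vacation): vacation: 650 + 150 = 800. Balances: brokerage=250, vacation=800
Event 4 (transfer 200 vacation -> brokerage): vacation: 800 - 200 = 600, brokerage: 250 + 200 = 450. Balances: brokerage=450, vacation=600
Event 5 (deposit 200 to vacation): vacation: 600 + 200 = 800. Balances: brokerage=450, vacation=800
Event 6 (withdraw 150 from brokerage): brokerage: 450 - 150 = 300. Balances: brokerage=300, vacation=800

Final balance of vacation: 800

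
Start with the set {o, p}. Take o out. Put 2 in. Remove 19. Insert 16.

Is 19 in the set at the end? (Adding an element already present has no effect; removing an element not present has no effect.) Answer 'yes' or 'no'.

Answer: no

Derivation:
Tracking the set through each operation:
Start: {o, p}
Event 1 (remove o): removed. Set: {p}
Event 2 (add 2): added. Set: {2, p}
Event 3 (remove 19): not present, no change. Set: {2, p}
Event 4 (add 16): added. Set: {16, 2, p}

Final set: {16, 2, p} (size 3)
19 is NOT in the final set.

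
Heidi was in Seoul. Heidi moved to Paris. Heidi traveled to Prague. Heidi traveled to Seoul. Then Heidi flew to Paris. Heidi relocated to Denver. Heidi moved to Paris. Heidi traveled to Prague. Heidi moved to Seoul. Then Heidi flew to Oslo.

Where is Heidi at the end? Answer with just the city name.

Tracking Heidi's location:
Start: Heidi is in Seoul.
After move 1: Seoul -> Paris. Heidi is in Paris.
After move 2: Paris -> Prague. Heidi is in Prague.
After move 3: Prague -> Seoul. Heidi is in Seoul.
After move 4: Seoul -> Paris. Heidi is in Paris.
After move 5: Paris -> Denver. Heidi is in Denver.
After move 6: Denver -> Paris. Heidi is in Paris.
After move 7: Paris -> Prague. Heidi is in Prague.
After move 8: Prague -> Seoul. Heidi is in Seoul.
After move 9: Seoul -> Oslo. Heidi is in Oslo.

Answer: Oslo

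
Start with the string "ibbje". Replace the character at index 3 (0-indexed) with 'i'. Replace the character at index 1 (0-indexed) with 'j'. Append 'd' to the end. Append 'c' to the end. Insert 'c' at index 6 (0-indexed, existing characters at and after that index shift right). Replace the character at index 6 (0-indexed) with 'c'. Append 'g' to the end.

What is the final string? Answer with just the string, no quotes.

Answer: ijbiedccg

Derivation:
Applying each edit step by step:
Start: "ibbje"
Op 1 (replace idx 3: 'j' -> 'i'): "ibbje" -> "ibbie"
Op 2 (replace idx 1: 'b' -> 'j'): "ibbie" -> "ijbie"
Op 3 (append 'd'): "ijbie" -> "ijbied"
Op 4 (append 'c'): "ijbied" -> "ijbiedc"
Op 5 (insert 'c' at idx 6): "ijbiedc" -> "ijbiedcc"
Op 6 (replace idx 6: 'c' -> 'c'): "ijbiedcc" -> "ijbiedcc"
Op 7 (append 'g'): "ijbiedcc" -> "ijbiedccg"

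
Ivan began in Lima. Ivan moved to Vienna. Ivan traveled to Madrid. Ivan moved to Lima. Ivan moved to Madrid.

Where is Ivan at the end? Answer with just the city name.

Answer: Madrid

Derivation:
Tracking Ivan's location:
Start: Ivan is in Lima.
After move 1: Lima -> Vienna. Ivan is in Vienna.
After move 2: Vienna -> Madrid. Ivan is in Madrid.
After move 3: Madrid -> Lima. Ivan is in Lima.
After move 4: Lima -> Madrid. Ivan is in Madrid.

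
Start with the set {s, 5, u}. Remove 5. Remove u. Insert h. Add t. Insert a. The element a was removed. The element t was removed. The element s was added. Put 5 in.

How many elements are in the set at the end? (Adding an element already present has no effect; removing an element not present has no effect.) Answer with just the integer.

Answer: 3

Derivation:
Tracking the set through each operation:
Start: {5, s, u}
Event 1 (remove 5): removed. Set: {s, u}
Event 2 (remove u): removed. Set: {s}
Event 3 (add h): added. Set: {h, s}
Event 4 (add t): added. Set: {h, s, t}
Event 5 (add a): added. Set: {a, h, s, t}
Event 6 (remove a): removed. Set: {h, s, t}
Event 7 (remove t): removed. Set: {h, s}
Event 8 (add s): already present, no change. Set: {h, s}
Event 9 (add 5): added. Set: {5, h, s}

Final set: {5, h, s} (size 3)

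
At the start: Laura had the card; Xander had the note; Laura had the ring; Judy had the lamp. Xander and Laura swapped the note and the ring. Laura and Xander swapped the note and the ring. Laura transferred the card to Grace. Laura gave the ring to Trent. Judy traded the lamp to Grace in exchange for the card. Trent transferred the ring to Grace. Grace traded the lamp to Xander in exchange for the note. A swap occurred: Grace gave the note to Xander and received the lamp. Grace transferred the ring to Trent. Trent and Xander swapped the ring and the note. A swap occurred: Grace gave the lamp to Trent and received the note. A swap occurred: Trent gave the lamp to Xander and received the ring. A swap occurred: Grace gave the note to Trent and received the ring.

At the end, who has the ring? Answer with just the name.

Answer: Grace

Derivation:
Tracking all object holders:
Start: card:Laura, note:Xander, ring:Laura, lamp:Judy
Event 1 (swap note<->ring: now note:Laura, ring:Xander). State: card:Laura, note:Laura, ring:Xander, lamp:Judy
Event 2 (swap note<->ring: now note:Xander, ring:Laura). State: card:Laura, note:Xander, ring:Laura, lamp:Judy
Event 3 (give card: Laura -> Grace). State: card:Grace, note:Xander, ring:Laura, lamp:Judy
Event 4 (give ring: Laura -> Trent). State: card:Grace, note:Xander, ring:Trent, lamp:Judy
Event 5 (swap lamp<->card: now lamp:Grace, card:Judy). State: card:Judy, note:Xander, ring:Trent, lamp:Grace
Event 6 (give ring: Trent -> Grace). State: card:Judy, note:Xander, ring:Grace, lamp:Grace
Event 7 (swap lamp<->note: now lamp:Xander, note:Grace). State: card:Judy, note:Grace, ring:Grace, lamp:Xander
Event 8 (swap note<->lamp: now note:Xander, lamp:Grace). State: card:Judy, note:Xander, ring:Grace, lamp:Grace
Event 9 (give ring: Grace -> Trent). State: card:Judy, note:Xander, ring:Trent, lamp:Grace
Event 10 (swap ring<->note: now ring:Xander, note:Trent). State: card:Judy, note:Trent, ring:Xander, lamp:Grace
Event 11 (swap lamp<->note: now lamp:Trent, note:Grace). State: card:Judy, note:Grace, ring:Xander, lamp:Trent
Event 12 (swap lamp<->ring: now lamp:Xander, ring:Trent). State: card:Judy, note:Grace, ring:Trent, lamp:Xander
Event 13 (swap note<->ring: now note:Trent, ring:Grace). State: card:Judy, note:Trent, ring:Grace, lamp:Xander

Final state: card:Judy, note:Trent, ring:Grace, lamp:Xander
The ring is held by Grace.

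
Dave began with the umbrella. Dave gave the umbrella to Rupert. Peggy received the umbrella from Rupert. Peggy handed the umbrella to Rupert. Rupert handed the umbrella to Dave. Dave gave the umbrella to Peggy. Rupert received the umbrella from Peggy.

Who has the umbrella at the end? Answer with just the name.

Tracking the umbrella through each event:
Start: Dave has the umbrella.
After event 1: Rupert has the umbrella.
After event 2: Peggy has the umbrella.
After event 3: Rupert has the umbrella.
After event 4: Dave has the umbrella.
After event 5: Peggy has the umbrella.
After event 6: Rupert has the umbrella.

Answer: Rupert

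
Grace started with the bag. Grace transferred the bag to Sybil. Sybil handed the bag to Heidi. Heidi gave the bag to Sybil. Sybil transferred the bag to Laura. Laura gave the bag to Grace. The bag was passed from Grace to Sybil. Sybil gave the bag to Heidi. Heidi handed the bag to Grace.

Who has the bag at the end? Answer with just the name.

Tracking the bag through each event:
Start: Grace has the bag.
After event 1: Sybil has the bag.
After event 2: Heidi has the bag.
After event 3: Sybil has the bag.
After event 4: Laura has the bag.
After event 5: Grace has the bag.
After event 6: Sybil has the bag.
After event 7: Heidi has the bag.
After event 8: Grace has the bag.

Answer: Grace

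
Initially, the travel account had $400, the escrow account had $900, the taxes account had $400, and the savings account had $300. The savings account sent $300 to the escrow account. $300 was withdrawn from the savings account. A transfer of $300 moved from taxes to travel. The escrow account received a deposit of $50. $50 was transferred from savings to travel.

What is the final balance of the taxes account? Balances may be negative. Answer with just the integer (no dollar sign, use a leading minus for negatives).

Answer: 100

Derivation:
Tracking account balances step by step:
Start: travel=400, escrow=900, taxes=400, savings=300
Event 1 (transfer 300 savings -> escrow): savings: 300 - 300 = 0, escrow: 900 + 300 = 1200. Balances: travel=400, escrow=1200, taxes=400, savings=0
Event 2 (withdraw 300 from savings): savings: 0 - 300 = -300. Balances: travel=400, escrow=1200, taxes=400, savings=-300
Event 3 (transfer 300 taxes -> travel): taxes: 400 - 300 = 100, travel: 400 + 300 = 700. Balances: travel=700, escrow=1200, taxes=100, savings=-300
Event 4 (deposit 50 to escrow): escrow: 1200 + 50 = 1250. Balances: travel=700, escrow=1250, taxes=100, savings=-300
Event 5 (transfer 50 savings -> travel): savings: -300 - 50 = -350, travel: 700 + 50 = 750. Balances: travel=750, escrow=1250, taxes=100, savings=-350

Final balance of taxes: 100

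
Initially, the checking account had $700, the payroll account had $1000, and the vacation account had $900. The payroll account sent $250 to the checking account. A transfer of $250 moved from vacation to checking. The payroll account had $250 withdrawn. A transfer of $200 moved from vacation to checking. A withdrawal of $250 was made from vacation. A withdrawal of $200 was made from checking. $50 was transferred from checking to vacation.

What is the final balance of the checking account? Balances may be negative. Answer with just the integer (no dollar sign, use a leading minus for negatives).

Tracking account balances step by step:
Start: checking=700, payroll=1000, vacation=900
Event 1 (transfer 250 payroll -> checking): payroll: 1000 - 250 = 750, checking: 700 + 250 = 950. Balances: checking=950, payroll=750, vacation=900
Event 2 (transfer 250 vacation -> checking): vacation: 900 - 250 = 650, checking: 950 + 250 = 1200. Balances: checking=1200, payroll=750, vacation=650
Event 3 (withdraw 250 from payroll): payroll: 750 - 250 = 500. Balances: checking=1200, payroll=500, vacation=650
Event 4 (transfer 200 vacation -> checking): vacation: 650 - 200 = 450, checking: 1200 + 200 = 1400. Balances: checking=1400, payroll=500, vacation=450
Event 5 (withdraw 250 from vacation): vacation: 450 - 250 = 200. Balances: checking=1400, payroll=500, vacation=200
Event 6 (withdraw 200 from checking): checking: 1400 - 200 = 1200. Balances: checking=1200, payroll=500, vacation=200
Event 7 (transfer 50 checking -> vacation): checking: 1200 - 50 = 1150, vacation: 200 + 50 = 250. Balances: checking=1150, payroll=500, vacation=250

Final balance of checking: 1150

Answer: 1150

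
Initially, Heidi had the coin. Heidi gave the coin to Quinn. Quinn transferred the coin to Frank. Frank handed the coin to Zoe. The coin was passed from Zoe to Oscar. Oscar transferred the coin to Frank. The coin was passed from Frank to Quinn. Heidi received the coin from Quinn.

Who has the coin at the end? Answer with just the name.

Tracking the coin through each event:
Start: Heidi has the coin.
After event 1: Quinn has the coin.
After event 2: Frank has the coin.
After event 3: Zoe has the coin.
After event 4: Oscar has the coin.
After event 5: Frank has the coin.
After event 6: Quinn has the coin.
After event 7: Heidi has the coin.

Answer: Heidi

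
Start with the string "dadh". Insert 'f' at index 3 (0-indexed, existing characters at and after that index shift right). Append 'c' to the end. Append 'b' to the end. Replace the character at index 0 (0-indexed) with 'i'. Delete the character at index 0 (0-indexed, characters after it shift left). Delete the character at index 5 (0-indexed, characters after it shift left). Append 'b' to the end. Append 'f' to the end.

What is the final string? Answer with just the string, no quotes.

Answer: adfhcbf

Derivation:
Applying each edit step by step:
Start: "dadh"
Op 1 (insert 'f' at idx 3): "dadh" -> "dadfh"
Op 2 (append 'c'): "dadfh" -> "dadfhc"
Op 3 (append 'b'): "dadfhc" -> "dadfhcb"
Op 4 (replace idx 0: 'd' -> 'i'): "dadfhcb" -> "iadfhcb"
Op 5 (delete idx 0 = 'i'): "iadfhcb" -> "adfhcb"
Op 6 (delete idx 5 = 'b'): "adfhcb" -> "adfhc"
Op 7 (append 'b'): "adfhc" -> "adfhcb"
Op 8 (append 'f'): "adfhcb" -> "adfhcbf"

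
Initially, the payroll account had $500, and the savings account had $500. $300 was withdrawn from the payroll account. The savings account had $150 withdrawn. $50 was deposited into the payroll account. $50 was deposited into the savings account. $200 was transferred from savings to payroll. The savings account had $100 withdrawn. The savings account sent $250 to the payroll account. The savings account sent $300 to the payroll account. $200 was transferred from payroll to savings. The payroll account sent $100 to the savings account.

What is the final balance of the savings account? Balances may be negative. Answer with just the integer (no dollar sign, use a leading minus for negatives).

Answer: -150

Derivation:
Tracking account balances step by step:
Start: payroll=500, savings=500
Event 1 (withdraw 300 from payroll): payroll: 500 - 300 = 200. Balances: payroll=200, savings=500
Event 2 (withdraw 150 from savings): savings: 500 - 150 = 350. Balances: payroll=200, savings=350
Event 3 (deposit 50 to payroll): payroll: 200 + 50 = 250. Balances: payroll=250, savings=350
Event 4 (deposit 50 to savings): savings: 350 + 50 = 400. Balances: payroll=250, savings=400
Event 5 (transfer 200 savings -> payroll): savings: 400 - 200 = 200, payroll: 250 + 200 = 450. Balances: payroll=450, savings=200
Event 6 (withdraw 100 from savings): savings: 200 - 100 = 100. Balances: payroll=450, savings=100
Event 7 (transfer 250 savings -> payroll): savings: 100 - 250 = -150, payroll: 450 + 250 = 700. Balances: payroll=700, savings=-150
Event 8 (transfer 300 savings -> payroll): savings: -150 - 300 = -450, payroll: 700 + 300 = 1000. Balances: payroll=1000, savings=-450
Event 9 (transfer 200 payroll -> savings): payroll: 1000 - 200 = 800, savings: -450 + 200 = -250. Balances: payroll=800, savings=-250
Event 10 (transfer 100 payroll -> savings): payroll: 800 - 100 = 700, savings: -250 + 100 = -150. Balances: payroll=700, savings=-150

Final balance of savings: -150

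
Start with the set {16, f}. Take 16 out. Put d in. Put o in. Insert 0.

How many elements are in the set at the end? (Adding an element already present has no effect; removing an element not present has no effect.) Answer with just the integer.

Tracking the set through each operation:
Start: {16, f}
Event 1 (remove 16): removed. Set: {f}
Event 2 (add d): added. Set: {d, f}
Event 3 (add o): added. Set: {d, f, o}
Event 4 (add 0): added. Set: {0, d, f, o}

Final set: {0, d, f, o} (size 4)

Answer: 4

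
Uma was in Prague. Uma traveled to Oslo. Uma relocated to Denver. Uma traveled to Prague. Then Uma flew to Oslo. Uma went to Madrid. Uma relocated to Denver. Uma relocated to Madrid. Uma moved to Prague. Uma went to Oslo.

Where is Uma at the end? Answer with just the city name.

Answer: Oslo

Derivation:
Tracking Uma's location:
Start: Uma is in Prague.
After move 1: Prague -> Oslo. Uma is in Oslo.
After move 2: Oslo -> Denver. Uma is in Denver.
After move 3: Denver -> Prague. Uma is in Prague.
After move 4: Prague -> Oslo. Uma is in Oslo.
After move 5: Oslo -> Madrid. Uma is in Madrid.
After move 6: Madrid -> Denver. Uma is in Denver.
After move 7: Denver -> Madrid. Uma is in Madrid.
After move 8: Madrid -> Prague. Uma is in Prague.
After move 9: Prague -> Oslo. Uma is in Oslo.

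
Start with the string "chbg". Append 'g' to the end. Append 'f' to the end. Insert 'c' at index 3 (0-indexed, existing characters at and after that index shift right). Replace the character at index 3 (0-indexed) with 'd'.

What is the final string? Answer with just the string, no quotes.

Answer: chbdggf

Derivation:
Applying each edit step by step:
Start: "chbg"
Op 1 (append 'g'): "chbg" -> "chbgg"
Op 2 (append 'f'): "chbgg" -> "chbggf"
Op 3 (insert 'c' at idx 3): "chbggf" -> "chbcggf"
Op 4 (replace idx 3: 'c' -> 'd'): "chbcggf" -> "chbdggf"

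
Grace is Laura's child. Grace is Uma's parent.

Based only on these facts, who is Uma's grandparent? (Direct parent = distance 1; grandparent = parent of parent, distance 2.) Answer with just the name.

Answer: Laura

Derivation:
Reconstructing the parent chain from the given facts:
  Laura -> Grace -> Uma
(each arrow means 'parent of the next')
Positions in the chain (0 = top):
  position of Laura: 0
  position of Grace: 1
  position of Uma: 2

Uma is at position 2; the grandparent is 2 steps up the chain, i.e. position 0: Laura.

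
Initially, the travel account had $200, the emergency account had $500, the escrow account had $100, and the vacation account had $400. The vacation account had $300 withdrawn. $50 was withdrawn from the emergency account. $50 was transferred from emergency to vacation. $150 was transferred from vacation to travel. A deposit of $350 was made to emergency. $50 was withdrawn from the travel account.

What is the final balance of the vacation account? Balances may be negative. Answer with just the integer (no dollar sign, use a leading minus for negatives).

Tracking account balances step by step:
Start: travel=200, emergency=500, escrow=100, vacation=400
Event 1 (withdraw 300 from vacation): vacation: 400 - 300 = 100. Balances: travel=200, emergency=500, escrow=100, vacation=100
Event 2 (withdraw 50 from emergency): emergency: 500 - 50 = 450. Balances: travel=200, emergency=450, escrow=100, vacation=100
Event 3 (transfer 50 emergency -> vacation): emergency: 450 - 50 = 400, vacation: 100 + 50 = 150. Balances: travel=200, emergency=400, escrow=100, vacation=150
Event 4 (transfer 150 vacation -> travel): vacation: 150 - 150 = 0, travel: 200 + 150 = 350. Balances: travel=350, emergency=400, escrow=100, vacation=0
Event 5 (deposit 350 to emergency): emergency: 400 + 350 = 750. Balances: travel=350, emergency=750, escrow=100, vacation=0
Event 6 (withdraw 50 from travel): travel: 350 - 50 = 300. Balances: travel=300, emergency=750, escrow=100, vacation=0

Final balance of vacation: 0

Answer: 0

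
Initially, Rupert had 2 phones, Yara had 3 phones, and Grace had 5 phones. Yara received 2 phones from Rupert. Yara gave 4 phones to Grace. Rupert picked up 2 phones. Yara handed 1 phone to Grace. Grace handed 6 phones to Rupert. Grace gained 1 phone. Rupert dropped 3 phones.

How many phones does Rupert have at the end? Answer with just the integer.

Tracking counts step by step:
Start: Rupert=2, Yara=3, Grace=5
Event 1 (Rupert -> Yara, 2): Rupert: 2 -> 0, Yara: 3 -> 5. State: Rupert=0, Yara=5, Grace=5
Event 2 (Yara -> Grace, 4): Yara: 5 -> 1, Grace: 5 -> 9. State: Rupert=0, Yara=1, Grace=9
Event 3 (Rupert +2): Rupert: 0 -> 2. State: Rupert=2, Yara=1, Grace=9
Event 4 (Yara -> Grace, 1): Yara: 1 -> 0, Grace: 9 -> 10. State: Rupert=2, Yara=0, Grace=10
Event 5 (Grace -> Rupert, 6): Grace: 10 -> 4, Rupert: 2 -> 8. State: Rupert=8, Yara=0, Grace=4
Event 6 (Grace +1): Grace: 4 -> 5. State: Rupert=8, Yara=0, Grace=5
Event 7 (Rupert -3): Rupert: 8 -> 5. State: Rupert=5, Yara=0, Grace=5

Rupert's final count: 5

Answer: 5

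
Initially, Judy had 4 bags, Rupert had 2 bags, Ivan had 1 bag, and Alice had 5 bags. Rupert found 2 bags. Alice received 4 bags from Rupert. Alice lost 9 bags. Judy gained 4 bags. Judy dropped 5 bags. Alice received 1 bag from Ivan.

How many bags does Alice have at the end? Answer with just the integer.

Tracking counts step by step:
Start: Judy=4, Rupert=2, Ivan=1, Alice=5
Event 1 (Rupert +2): Rupert: 2 -> 4. State: Judy=4, Rupert=4, Ivan=1, Alice=5
Event 2 (Rupert -> Alice, 4): Rupert: 4 -> 0, Alice: 5 -> 9. State: Judy=4, Rupert=0, Ivan=1, Alice=9
Event 3 (Alice -9): Alice: 9 -> 0. State: Judy=4, Rupert=0, Ivan=1, Alice=0
Event 4 (Judy +4): Judy: 4 -> 8. State: Judy=8, Rupert=0, Ivan=1, Alice=0
Event 5 (Judy -5): Judy: 8 -> 3. State: Judy=3, Rupert=0, Ivan=1, Alice=0
Event 6 (Ivan -> Alice, 1): Ivan: 1 -> 0, Alice: 0 -> 1. State: Judy=3, Rupert=0, Ivan=0, Alice=1

Alice's final count: 1

Answer: 1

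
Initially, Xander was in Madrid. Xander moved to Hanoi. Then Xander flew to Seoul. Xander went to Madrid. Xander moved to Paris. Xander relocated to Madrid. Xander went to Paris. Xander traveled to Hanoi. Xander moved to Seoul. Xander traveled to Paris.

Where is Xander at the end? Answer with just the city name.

Answer: Paris

Derivation:
Tracking Xander's location:
Start: Xander is in Madrid.
After move 1: Madrid -> Hanoi. Xander is in Hanoi.
After move 2: Hanoi -> Seoul. Xander is in Seoul.
After move 3: Seoul -> Madrid. Xander is in Madrid.
After move 4: Madrid -> Paris. Xander is in Paris.
After move 5: Paris -> Madrid. Xander is in Madrid.
After move 6: Madrid -> Paris. Xander is in Paris.
After move 7: Paris -> Hanoi. Xander is in Hanoi.
After move 8: Hanoi -> Seoul. Xander is in Seoul.
After move 9: Seoul -> Paris. Xander is in Paris.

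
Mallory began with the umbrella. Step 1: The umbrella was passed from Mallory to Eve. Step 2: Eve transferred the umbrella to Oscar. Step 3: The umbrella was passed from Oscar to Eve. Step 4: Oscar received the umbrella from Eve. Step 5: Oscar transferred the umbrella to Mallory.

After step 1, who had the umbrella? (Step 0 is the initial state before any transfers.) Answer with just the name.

Tracking the umbrella holder through step 1:
After step 0 (start): Mallory
After step 1: Eve

At step 1, the holder is Eve.

Answer: Eve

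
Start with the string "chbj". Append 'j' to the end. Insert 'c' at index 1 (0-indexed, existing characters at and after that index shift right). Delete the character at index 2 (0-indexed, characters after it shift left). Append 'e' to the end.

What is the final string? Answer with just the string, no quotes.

Answer: ccbjje

Derivation:
Applying each edit step by step:
Start: "chbj"
Op 1 (append 'j'): "chbj" -> "chbjj"
Op 2 (insert 'c' at idx 1): "chbjj" -> "cchbjj"
Op 3 (delete idx 2 = 'h'): "cchbjj" -> "ccbjj"
Op 4 (append 'e'): "ccbjj" -> "ccbjje"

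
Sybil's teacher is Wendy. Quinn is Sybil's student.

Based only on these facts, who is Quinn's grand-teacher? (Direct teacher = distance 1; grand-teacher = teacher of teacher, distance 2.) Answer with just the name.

Answer: Wendy

Derivation:
Reconstructing the teacher chain from the given facts:
  Wendy -> Sybil -> Quinn
(each arrow means 'teacher of the next')
Positions in the chain (0 = top):
  position of Wendy: 0
  position of Sybil: 1
  position of Quinn: 2

Quinn is at position 2; the grand-teacher is 2 steps up the chain, i.e. position 0: Wendy.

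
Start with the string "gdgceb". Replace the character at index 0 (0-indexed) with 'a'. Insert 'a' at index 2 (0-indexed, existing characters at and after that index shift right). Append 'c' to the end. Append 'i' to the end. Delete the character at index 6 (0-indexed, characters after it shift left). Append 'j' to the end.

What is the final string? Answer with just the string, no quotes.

Answer: adagcecij

Derivation:
Applying each edit step by step:
Start: "gdgceb"
Op 1 (replace idx 0: 'g' -> 'a'): "gdgceb" -> "adgceb"
Op 2 (insert 'a' at idx 2): "adgceb" -> "adagceb"
Op 3 (append 'c'): "adagceb" -> "adagcebc"
Op 4 (append 'i'): "adagcebc" -> "adagcebci"
Op 5 (delete idx 6 = 'b'): "adagcebci" -> "adagceci"
Op 6 (append 'j'): "adagceci" -> "adagcecij"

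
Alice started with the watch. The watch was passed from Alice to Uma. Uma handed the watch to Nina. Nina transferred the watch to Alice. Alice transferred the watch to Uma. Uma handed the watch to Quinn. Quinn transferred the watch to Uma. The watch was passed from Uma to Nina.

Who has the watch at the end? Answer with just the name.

Answer: Nina

Derivation:
Tracking the watch through each event:
Start: Alice has the watch.
After event 1: Uma has the watch.
After event 2: Nina has the watch.
After event 3: Alice has the watch.
After event 4: Uma has the watch.
After event 5: Quinn has the watch.
After event 6: Uma has the watch.
After event 7: Nina has the watch.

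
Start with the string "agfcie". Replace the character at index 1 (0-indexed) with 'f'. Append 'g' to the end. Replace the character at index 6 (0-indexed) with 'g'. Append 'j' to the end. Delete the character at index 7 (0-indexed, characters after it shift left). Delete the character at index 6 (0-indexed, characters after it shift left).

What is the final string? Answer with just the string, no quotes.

Answer: affcie

Derivation:
Applying each edit step by step:
Start: "agfcie"
Op 1 (replace idx 1: 'g' -> 'f'): "agfcie" -> "affcie"
Op 2 (append 'g'): "affcie" -> "affcieg"
Op 3 (replace idx 6: 'g' -> 'g'): "affcieg" -> "affcieg"
Op 4 (append 'j'): "affcieg" -> "affciegj"
Op 5 (delete idx 7 = 'j'): "affciegj" -> "affcieg"
Op 6 (delete idx 6 = 'g'): "affcieg" -> "affcie"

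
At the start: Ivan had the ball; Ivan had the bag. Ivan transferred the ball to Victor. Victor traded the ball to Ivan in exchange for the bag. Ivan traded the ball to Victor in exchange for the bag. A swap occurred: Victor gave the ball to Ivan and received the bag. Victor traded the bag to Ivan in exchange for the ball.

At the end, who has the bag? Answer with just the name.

Tracking all object holders:
Start: ball:Ivan, bag:Ivan
Event 1 (give ball: Ivan -> Victor). State: ball:Victor, bag:Ivan
Event 2 (swap ball<->bag: now ball:Ivan, bag:Victor). State: ball:Ivan, bag:Victor
Event 3 (swap ball<->bag: now ball:Victor, bag:Ivan). State: ball:Victor, bag:Ivan
Event 4 (swap ball<->bag: now ball:Ivan, bag:Victor). State: ball:Ivan, bag:Victor
Event 5 (swap bag<->ball: now bag:Ivan, ball:Victor). State: ball:Victor, bag:Ivan

Final state: ball:Victor, bag:Ivan
The bag is held by Ivan.

Answer: Ivan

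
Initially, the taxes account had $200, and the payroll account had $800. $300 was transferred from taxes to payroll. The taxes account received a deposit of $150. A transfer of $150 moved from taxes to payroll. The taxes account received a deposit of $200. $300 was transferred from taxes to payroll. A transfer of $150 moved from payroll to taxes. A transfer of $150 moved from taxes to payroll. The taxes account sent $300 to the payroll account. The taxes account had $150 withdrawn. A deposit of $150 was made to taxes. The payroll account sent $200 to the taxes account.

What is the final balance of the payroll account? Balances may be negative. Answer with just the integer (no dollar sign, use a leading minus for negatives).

Answer: 1650

Derivation:
Tracking account balances step by step:
Start: taxes=200, payroll=800
Event 1 (transfer 300 taxes -> payroll): taxes: 200 - 300 = -100, payroll: 800 + 300 = 1100. Balances: taxes=-100, payroll=1100
Event 2 (deposit 150 to taxes): taxes: -100 + 150 = 50. Balances: taxes=50, payroll=1100
Event 3 (transfer 150 taxes -> payroll): taxes: 50 - 150 = -100, payroll: 1100 + 150 = 1250. Balances: taxes=-100, payroll=1250
Event 4 (deposit 200 to taxes): taxes: -100 + 200 = 100. Balances: taxes=100, payroll=1250
Event 5 (transfer 300 taxes -> payroll): taxes: 100 - 300 = -200, payroll: 1250 + 300 = 1550. Balances: taxes=-200, payroll=1550
Event 6 (transfer 150 payroll -> taxes): payroll: 1550 - 150 = 1400, taxes: -200 + 150 = -50. Balances: taxes=-50, payroll=1400
Event 7 (transfer 150 taxes -> payroll): taxes: -50 - 150 = -200, payroll: 1400 + 150 = 1550. Balances: taxes=-200, payroll=1550
Event 8 (transfer 300 taxes -> payroll): taxes: -200 - 300 = -500, payroll: 1550 + 300 = 1850. Balances: taxes=-500, payroll=1850
Event 9 (withdraw 150 from taxes): taxes: -500 - 150 = -650. Balances: taxes=-650, payroll=1850
Event 10 (deposit 150 to taxes): taxes: -650 + 150 = -500. Balances: taxes=-500, payroll=1850
Event 11 (transfer 200 payroll -> taxes): payroll: 1850 - 200 = 1650, taxes: -500 + 200 = -300. Balances: taxes=-300, payroll=1650

Final balance of payroll: 1650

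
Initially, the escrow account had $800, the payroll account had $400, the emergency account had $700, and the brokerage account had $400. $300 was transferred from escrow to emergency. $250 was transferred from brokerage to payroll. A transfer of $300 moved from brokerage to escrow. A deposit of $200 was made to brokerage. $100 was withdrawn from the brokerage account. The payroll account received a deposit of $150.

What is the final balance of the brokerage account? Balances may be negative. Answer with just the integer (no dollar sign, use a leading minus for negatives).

Answer: -50

Derivation:
Tracking account balances step by step:
Start: escrow=800, payroll=400, emergency=700, brokerage=400
Event 1 (transfer 300 escrow -> emergency): escrow: 800 - 300 = 500, emergency: 700 + 300 = 1000. Balances: escrow=500, payroll=400, emergency=1000, brokerage=400
Event 2 (transfer 250 brokerage -> payroll): brokerage: 400 - 250 = 150, payroll: 400 + 250 = 650. Balances: escrow=500, payroll=650, emergency=1000, brokerage=150
Event 3 (transfer 300 brokerage -> escrow): brokerage: 150 - 300 = -150, escrow: 500 + 300 = 800. Balances: escrow=800, payroll=650, emergency=1000, brokerage=-150
Event 4 (deposit 200 to brokerage): brokerage: -150 + 200 = 50. Balances: escrow=800, payroll=650, emergency=1000, brokerage=50
Event 5 (withdraw 100 from brokerage): brokerage: 50 - 100 = -50. Balances: escrow=800, payroll=650, emergency=1000, brokerage=-50
Event 6 (deposit 150 to payroll): payroll: 650 + 150 = 800. Balances: escrow=800, payroll=800, emergency=1000, brokerage=-50

Final balance of brokerage: -50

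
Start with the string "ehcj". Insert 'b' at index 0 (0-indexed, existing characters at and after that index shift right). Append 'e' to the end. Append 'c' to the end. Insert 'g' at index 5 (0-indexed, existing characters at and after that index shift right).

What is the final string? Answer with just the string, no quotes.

Answer: behcjgec

Derivation:
Applying each edit step by step:
Start: "ehcj"
Op 1 (insert 'b' at idx 0): "ehcj" -> "behcj"
Op 2 (append 'e'): "behcj" -> "behcje"
Op 3 (append 'c'): "behcje" -> "behcjec"
Op 4 (insert 'g' at idx 5): "behcjec" -> "behcjgec"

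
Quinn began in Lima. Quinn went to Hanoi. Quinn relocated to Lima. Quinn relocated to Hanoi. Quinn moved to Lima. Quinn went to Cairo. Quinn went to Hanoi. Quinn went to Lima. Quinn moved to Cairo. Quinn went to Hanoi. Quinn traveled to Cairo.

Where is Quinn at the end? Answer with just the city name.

Tracking Quinn's location:
Start: Quinn is in Lima.
After move 1: Lima -> Hanoi. Quinn is in Hanoi.
After move 2: Hanoi -> Lima. Quinn is in Lima.
After move 3: Lima -> Hanoi. Quinn is in Hanoi.
After move 4: Hanoi -> Lima. Quinn is in Lima.
After move 5: Lima -> Cairo. Quinn is in Cairo.
After move 6: Cairo -> Hanoi. Quinn is in Hanoi.
After move 7: Hanoi -> Lima. Quinn is in Lima.
After move 8: Lima -> Cairo. Quinn is in Cairo.
After move 9: Cairo -> Hanoi. Quinn is in Hanoi.
After move 10: Hanoi -> Cairo. Quinn is in Cairo.

Answer: Cairo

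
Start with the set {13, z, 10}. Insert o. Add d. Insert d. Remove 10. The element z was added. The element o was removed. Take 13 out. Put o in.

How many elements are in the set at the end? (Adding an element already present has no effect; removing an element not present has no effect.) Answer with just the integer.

Answer: 3

Derivation:
Tracking the set through each operation:
Start: {10, 13, z}
Event 1 (add o): added. Set: {10, 13, o, z}
Event 2 (add d): added. Set: {10, 13, d, o, z}
Event 3 (add d): already present, no change. Set: {10, 13, d, o, z}
Event 4 (remove 10): removed. Set: {13, d, o, z}
Event 5 (add z): already present, no change. Set: {13, d, o, z}
Event 6 (remove o): removed. Set: {13, d, z}
Event 7 (remove 13): removed. Set: {d, z}
Event 8 (add o): added. Set: {d, o, z}

Final set: {d, o, z} (size 3)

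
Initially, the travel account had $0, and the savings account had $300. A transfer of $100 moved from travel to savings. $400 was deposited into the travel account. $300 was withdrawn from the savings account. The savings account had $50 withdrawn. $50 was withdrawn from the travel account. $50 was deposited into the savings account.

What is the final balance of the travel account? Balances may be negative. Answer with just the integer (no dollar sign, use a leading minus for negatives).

Answer: 250

Derivation:
Tracking account balances step by step:
Start: travel=0, savings=300
Event 1 (transfer 100 travel -> savings): travel: 0 - 100 = -100, savings: 300 + 100 = 400. Balances: travel=-100, savings=400
Event 2 (deposit 400 to travel): travel: -100 + 400 = 300. Balances: travel=300, savings=400
Event 3 (withdraw 300 from savings): savings: 400 - 300 = 100. Balances: travel=300, savings=100
Event 4 (withdraw 50 from savings): savings: 100 - 50 = 50. Balances: travel=300, savings=50
Event 5 (withdraw 50 from travel): travel: 300 - 50 = 250. Balances: travel=250, savings=50
Event 6 (deposit 50 to savings): savings: 50 + 50 = 100. Balances: travel=250, savings=100

Final balance of travel: 250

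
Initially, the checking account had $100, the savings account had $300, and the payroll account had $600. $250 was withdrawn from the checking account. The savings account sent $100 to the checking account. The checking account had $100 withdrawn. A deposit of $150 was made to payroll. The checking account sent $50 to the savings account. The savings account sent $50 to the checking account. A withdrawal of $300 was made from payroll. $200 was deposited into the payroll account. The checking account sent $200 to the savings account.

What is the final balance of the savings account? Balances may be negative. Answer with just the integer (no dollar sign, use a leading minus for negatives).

Tracking account balances step by step:
Start: checking=100, savings=300, payroll=600
Event 1 (withdraw 250 from checking): checking: 100 - 250 = -150. Balances: checking=-150, savings=300, payroll=600
Event 2 (transfer 100 savings -> checking): savings: 300 - 100 = 200, checking: -150 + 100 = -50. Balances: checking=-50, savings=200, payroll=600
Event 3 (withdraw 100 from checking): checking: -50 - 100 = -150. Balances: checking=-150, savings=200, payroll=600
Event 4 (deposit 150 to payroll): payroll: 600 + 150 = 750. Balances: checking=-150, savings=200, payroll=750
Event 5 (transfer 50 checking -> savings): checking: -150 - 50 = -200, savings: 200 + 50 = 250. Balances: checking=-200, savings=250, payroll=750
Event 6 (transfer 50 savings -> checking): savings: 250 - 50 = 200, checking: -200 + 50 = -150. Balances: checking=-150, savings=200, payroll=750
Event 7 (withdraw 300 from payroll): payroll: 750 - 300 = 450. Balances: checking=-150, savings=200, payroll=450
Event 8 (deposit 200 to payroll): payroll: 450 + 200 = 650. Balances: checking=-150, savings=200, payroll=650
Event 9 (transfer 200 checking -> savings): checking: -150 - 200 = -350, savings: 200 + 200 = 400. Balances: checking=-350, savings=400, payroll=650

Final balance of savings: 400

Answer: 400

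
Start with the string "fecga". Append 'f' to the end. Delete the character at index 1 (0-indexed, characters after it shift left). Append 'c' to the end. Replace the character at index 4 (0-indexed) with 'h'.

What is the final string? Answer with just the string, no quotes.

Answer: fcgahc

Derivation:
Applying each edit step by step:
Start: "fecga"
Op 1 (append 'f'): "fecga" -> "fecgaf"
Op 2 (delete idx 1 = 'e'): "fecgaf" -> "fcgaf"
Op 3 (append 'c'): "fcgaf" -> "fcgafc"
Op 4 (replace idx 4: 'f' -> 'h'): "fcgafc" -> "fcgahc"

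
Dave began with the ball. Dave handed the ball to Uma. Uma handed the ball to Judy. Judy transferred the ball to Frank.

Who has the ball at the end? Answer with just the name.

Answer: Frank

Derivation:
Tracking the ball through each event:
Start: Dave has the ball.
After event 1: Uma has the ball.
After event 2: Judy has the ball.
After event 3: Frank has the ball.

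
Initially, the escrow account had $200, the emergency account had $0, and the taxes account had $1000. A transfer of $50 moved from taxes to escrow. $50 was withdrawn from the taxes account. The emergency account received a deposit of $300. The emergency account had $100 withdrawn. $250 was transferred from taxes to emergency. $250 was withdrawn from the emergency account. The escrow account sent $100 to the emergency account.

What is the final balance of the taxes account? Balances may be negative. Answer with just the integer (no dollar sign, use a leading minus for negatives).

Tracking account balances step by step:
Start: escrow=200, emergency=0, taxes=1000
Event 1 (transfer 50 taxes -> escrow): taxes: 1000 - 50 = 950, escrow: 200 + 50 = 250. Balances: escrow=250, emergency=0, taxes=950
Event 2 (withdraw 50 from taxes): taxes: 950 - 50 = 900. Balances: escrow=250, emergency=0, taxes=900
Event 3 (deposit 300 to emergency): emergency: 0 + 300 = 300. Balances: escrow=250, emergency=300, taxes=900
Event 4 (withdraw 100 from emergency): emergency: 300 - 100 = 200. Balances: escrow=250, emergency=200, taxes=900
Event 5 (transfer 250 taxes -> emergency): taxes: 900 - 250 = 650, emergency: 200 + 250 = 450. Balances: escrow=250, emergency=450, taxes=650
Event 6 (withdraw 250 from emergency): emergency: 450 - 250 = 200. Balances: escrow=250, emergency=200, taxes=650
Event 7 (transfer 100 escrow -> emergency): escrow: 250 - 100 = 150, emergency: 200 + 100 = 300. Balances: escrow=150, emergency=300, taxes=650

Final balance of taxes: 650

Answer: 650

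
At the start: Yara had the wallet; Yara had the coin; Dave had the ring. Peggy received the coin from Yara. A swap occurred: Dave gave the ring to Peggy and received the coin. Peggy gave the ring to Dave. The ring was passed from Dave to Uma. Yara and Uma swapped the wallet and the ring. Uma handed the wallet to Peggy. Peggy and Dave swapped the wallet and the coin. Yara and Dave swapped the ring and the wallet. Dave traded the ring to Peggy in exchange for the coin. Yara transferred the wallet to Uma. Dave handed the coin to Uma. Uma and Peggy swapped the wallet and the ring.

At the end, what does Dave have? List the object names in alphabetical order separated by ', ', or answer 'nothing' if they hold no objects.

Answer: nothing

Derivation:
Tracking all object holders:
Start: wallet:Yara, coin:Yara, ring:Dave
Event 1 (give coin: Yara -> Peggy). State: wallet:Yara, coin:Peggy, ring:Dave
Event 2 (swap ring<->coin: now ring:Peggy, coin:Dave). State: wallet:Yara, coin:Dave, ring:Peggy
Event 3 (give ring: Peggy -> Dave). State: wallet:Yara, coin:Dave, ring:Dave
Event 4 (give ring: Dave -> Uma). State: wallet:Yara, coin:Dave, ring:Uma
Event 5 (swap wallet<->ring: now wallet:Uma, ring:Yara). State: wallet:Uma, coin:Dave, ring:Yara
Event 6 (give wallet: Uma -> Peggy). State: wallet:Peggy, coin:Dave, ring:Yara
Event 7 (swap wallet<->coin: now wallet:Dave, coin:Peggy). State: wallet:Dave, coin:Peggy, ring:Yara
Event 8 (swap ring<->wallet: now ring:Dave, wallet:Yara). State: wallet:Yara, coin:Peggy, ring:Dave
Event 9 (swap ring<->coin: now ring:Peggy, coin:Dave). State: wallet:Yara, coin:Dave, ring:Peggy
Event 10 (give wallet: Yara -> Uma). State: wallet:Uma, coin:Dave, ring:Peggy
Event 11 (give coin: Dave -> Uma). State: wallet:Uma, coin:Uma, ring:Peggy
Event 12 (swap wallet<->ring: now wallet:Peggy, ring:Uma). State: wallet:Peggy, coin:Uma, ring:Uma

Final state: wallet:Peggy, coin:Uma, ring:Uma
Dave holds: (nothing).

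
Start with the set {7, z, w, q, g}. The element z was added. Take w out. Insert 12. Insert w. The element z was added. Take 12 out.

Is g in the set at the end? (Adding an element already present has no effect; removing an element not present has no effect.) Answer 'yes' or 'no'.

Tracking the set through each operation:
Start: {7, g, q, w, z}
Event 1 (add z): already present, no change. Set: {7, g, q, w, z}
Event 2 (remove w): removed. Set: {7, g, q, z}
Event 3 (add 12): added. Set: {12, 7, g, q, z}
Event 4 (add w): added. Set: {12, 7, g, q, w, z}
Event 5 (add z): already present, no change. Set: {12, 7, g, q, w, z}
Event 6 (remove 12): removed. Set: {7, g, q, w, z}

Final set: {7, g, q, w, z} (size 5)
g is in the final set.

Answer: yes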